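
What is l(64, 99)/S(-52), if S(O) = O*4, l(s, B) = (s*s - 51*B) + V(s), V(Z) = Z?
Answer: 889/208 ≈ 4.2740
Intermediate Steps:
l(s, B) = s + s² - 51*B (l(s, B) = (s*s - 51*B) + s = (s² - 51*B) + s = s + s² - 51*B)
S(O) = 4*O
l(64, 99)/S(-52) = (64 + 64² - 51*99)/((4*(-52))) = (64 + 4096 - 5049)/(-208) = -889*(-1/208) = 889/208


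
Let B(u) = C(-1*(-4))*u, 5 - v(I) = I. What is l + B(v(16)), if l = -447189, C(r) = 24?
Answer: -447453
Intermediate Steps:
v(I) = 5 - I
B(u) = 24*u
l + B(v(16)) = -447189 + 24*(5 - 1*16) = -447189 + 24*(5 - 16) = -447189 + 24*(-11) = -447189 - 264 = -447453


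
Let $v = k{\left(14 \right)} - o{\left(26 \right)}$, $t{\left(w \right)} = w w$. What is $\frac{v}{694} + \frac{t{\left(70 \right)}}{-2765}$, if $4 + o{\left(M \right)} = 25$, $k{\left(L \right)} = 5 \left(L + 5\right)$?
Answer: $- \frac{45657}{27413} \approx -1.6655$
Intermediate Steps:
$t{\left(w \right)} = w^{2}$
$k{\left(L \right)} = 25 + 5 L$ ($k{\left(L \right)} = 5 \left(5 + L\right) = 25 + 5 L$)
$o{\left(M \right)} = 21$ ($o{\left(M \right)} = -4 + 25 = 21$)
$v = 74$ ($v = \left(25 + 5 \cdot 14\right) - 21 = \left(25 + 70\right) - 21 = 95 - 21 = 74$)
$\frac{v}{694} + \frac{t{\left(70 \right)}}{-2765} = \frac{74}{694} + \frac{70^{2}}{-2765} = 74 \cdot \frac{1}{694} + 4900 \left(- \frac{1}{2765}\right) = \frac{37}{347} - \frac{140}{79} = - \frac{45657}{27413}$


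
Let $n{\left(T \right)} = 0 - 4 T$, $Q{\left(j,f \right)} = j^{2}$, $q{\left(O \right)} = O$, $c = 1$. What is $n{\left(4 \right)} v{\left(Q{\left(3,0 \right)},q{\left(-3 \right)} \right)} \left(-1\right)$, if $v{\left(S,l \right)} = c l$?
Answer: $-48$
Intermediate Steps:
$n{\left(T \right)} = - 4 T$
$v{\left(S,l \right)} = l$ ($v{\left(S,l \right)} = 1 l = l$)
$n{\left(4 \right)} v{\left(Q{\left(3,0 \right)},q{\left(-3 \right)} \right)} \left(-1\right) = \left(-4\right) 4 \left(-3\right) \left(-1\right) = \left(-16\right) \left(-3\right) \left(-1\right) = 48 \left(-1\right) = -48$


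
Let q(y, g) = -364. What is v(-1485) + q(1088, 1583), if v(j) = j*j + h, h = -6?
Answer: 2204855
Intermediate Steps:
v(j) = -6 + j**2 (v(j) = j*j - 6 = j**2 - 6 = -6 + j**2)
v(-1485) + q(1088, 1583) = (-6 + (-1485)**2) - 364 = (-6 + 2205225) - 364 = 2205219 - 364 = 2204855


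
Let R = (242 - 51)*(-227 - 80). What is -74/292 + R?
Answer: -8561039/146 ≈ -58637.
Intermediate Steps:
R = -58637 (R = 191*(-307) = -58637)
-74/292 + R = -74/292 - 58637 = -74*1/292 - 58637 = -37/146 - 58637 = -8561039/146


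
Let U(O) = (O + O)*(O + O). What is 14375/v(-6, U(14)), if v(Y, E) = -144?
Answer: -14375/144 ≈ -99.826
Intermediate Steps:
U(O) = 4*O² (U(O) = (2*O)*(2*O) = 4*O²)
14375/v(-6, U(14)) = 14375/(-144) = 14375*(-1/144) = -14375/144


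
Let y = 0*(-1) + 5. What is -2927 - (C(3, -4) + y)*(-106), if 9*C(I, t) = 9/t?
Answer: -4847/2 ≈ -2423.5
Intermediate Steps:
C(I, t) = 1/t (C(I, t) = (9/t)/9 = 1/t)
y = 5 (y = 0 + 5 = 5)
-2927 - (C(3, -4) + y)*(-106) = -2927 - (1/(-4) + 5)*(-106) = -2927 - (-¼ + 5)*(-106) = -2927 - 19*(-106)/4 = -2927 - 1*(-1007/2) = -2927 + 1007/2 = -4847/2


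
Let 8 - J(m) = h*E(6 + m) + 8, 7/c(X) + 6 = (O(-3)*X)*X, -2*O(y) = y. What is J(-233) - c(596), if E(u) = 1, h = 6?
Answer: -3196915/532818 ≈ -6.0000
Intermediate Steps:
O(y) = -y/2
c(X) = 7/(-6 + 3*X**2/2) (c(X) = 7/(-6 + ((-1/2*(-3))*X)*X) = 7/(-6 + (3*X/2)*X) = 7/(-6 + 3*X**2/2))
J(m) = -6 (J(m) = 8 - (6*1 + 8) = 8 - (6 + 8) = 8 - 1*14 = 8 - 14 = -6)
J(-233) - c(596) = -6 - 14/(3*(-4 + 596**2)) = -6 - 14/(3*(-4 + 355216)) = -6 - 14/(3*355212) = -6 - 1*7/532818 = -6 - 7/532818 = -3196915/532818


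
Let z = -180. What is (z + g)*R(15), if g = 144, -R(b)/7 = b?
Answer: 3780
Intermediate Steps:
R(b) = -7*b
(z + g)*R(15) = (-180 + 144)*(-7*15) = -36*(-105) = 3780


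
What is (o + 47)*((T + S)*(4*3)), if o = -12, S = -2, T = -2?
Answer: -1680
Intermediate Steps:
(o + 47)*((T + S)*(4*3)) = (-12 + 47)*((-2 - 2)*(4*3)) = 35*(-4*12) = 35*(-48) = -1680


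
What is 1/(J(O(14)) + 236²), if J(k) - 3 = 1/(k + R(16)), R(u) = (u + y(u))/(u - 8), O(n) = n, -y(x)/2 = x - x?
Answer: 16/891185 ≈ 1.7954e-5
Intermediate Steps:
y(x) = 0 (y(x) = -2*(x - x) = -2*0 = 0)
R(u) = u/(-8 + u) (R(u) = (u + 0)/(u - 8) = u/(-8 + u))
J(k) = 3 + 1/(2 + k) (J(k) = 3 + 1/(k + 16/(-8 + 16)) = 3 + 1/(k + 16/8) = 3 + 1/(k + 16*(⅛)) = 3 + 1/(k + 2) = 3 + 1/(2 + k))
1/(J(O(14)) + 236²) = 1/((7 + 3*14)/(2 + 14) + 236²) = 1/((7 + 42)/16 + 55696) = 1/((1/16)*49 + 55696) = 1/(49/16 + 55696) = 1/(891185/16) = 16/891185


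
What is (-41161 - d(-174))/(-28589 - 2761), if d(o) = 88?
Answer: 2171/1650 ≈ 1.3158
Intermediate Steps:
(-41161 - d(-174))/(-28589 - 2761) = (-41161 - 1*88)/(-28589 - 2761) = (-41161 - 88)/(-31350) = -41249*(-1/31350) = 2171/1650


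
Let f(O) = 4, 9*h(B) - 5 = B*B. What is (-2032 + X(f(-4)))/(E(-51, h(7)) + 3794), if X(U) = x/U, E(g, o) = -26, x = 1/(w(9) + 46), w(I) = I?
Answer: -149013/276320 ≈ -0.53928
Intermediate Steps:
h(B) = 5/9 + B**2/9 (h(B) = 5/9 + (B*B)/9 = 5/9 + B**2/9)
x = 1/55 (x = 1/(9 + 46) = 1/55 ≈ 0.018182)
X(U) = 1/(55*U)
(-2032 + X(f(-4)))/(E(-51, h(7)) + 3794) = (-2032 + (1/55)/4)/(-26 + 3794) = (-2032 + (1/55)*(1/4))/3768 = (-2032 + 1/220)*(1/3768) = -447039/220*1/3768 = -149013/276320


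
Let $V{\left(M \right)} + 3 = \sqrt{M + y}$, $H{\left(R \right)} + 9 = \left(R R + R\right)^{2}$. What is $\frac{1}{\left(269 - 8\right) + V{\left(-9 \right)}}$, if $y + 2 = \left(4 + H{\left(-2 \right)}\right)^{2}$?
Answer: $\frac{129}{33287} - \frac{i \sqrt{10}}{66574} \approx 0.0038754 - 4.75 \cdot 10^{-5} i$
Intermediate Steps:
$H{\left(R \right)} = -9 + \left(R + R^{2}\right)^{2}$ ($H{\left(R \right)} = -9 + \left(R R + R\right)^{2} = -9 + \left(R^{2} + R\right)^{2} = -9 + \left(R + R^{2}\right)^{2}$)
$y = -1$ ($y = -2 + \left(4 - \left(9 - \left(-2\right)^{2} \left(1 - 2\right)^{2}\right)\right)^{2} = -2 + \left(4 - \left(9 - 4 \left(-1\right)^{2}\right)\right)^{2} = -2 + \left(4 + \left(-9 + 4 \cdot 1\right)\right)^{2} = -2 + \left(4 + \left(-9 + 4\right)\right)^{2} = -2 + \left(4 - 5\right)^{2} = -2 + \left(-1\right)^{2} = -2 + 1 = -1$)
$V{\left(M \right)} = -3 + \sqrt{-1 + M}$ ($V{\left(M \right)} = -3 + \sqrt{M - 1} = -3 + \sqrt{-1 + M}$)
$\frac{1}{\left(269 - 8\right) + V{\left(-9 \right)}} = \frac{1}{\left(269 - 8\right) - \left(3 - \sqrt{-1 - 9}\right)} = \frac{1}{261 - \left(3 - \sqrt{-10}\right)} = \frac{1}{261 - \left(3 - i \sqrt{10}\right)} = \frac{1}{258 + i \sqrt{10}}$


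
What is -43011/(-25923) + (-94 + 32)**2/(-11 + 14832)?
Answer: 245704681/128068261 ≈ 1.9185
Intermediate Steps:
-43011/(-25923) + (-94 + 32)**2/(-11 + 14832) = -43011*(-1/25923) + (-62)**2/14821 = 14337/8641 + 3844*(1/14821) = 14337/8641 + 3844/14821 = 245704681/128068261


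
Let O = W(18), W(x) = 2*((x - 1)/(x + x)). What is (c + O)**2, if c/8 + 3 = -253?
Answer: 1357701409/324 ≈ 4.1904e+6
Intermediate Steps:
c = -2048 (c = -24 + 8*(-253) = -24 - 2024 = -2048)
W(x) = (-1 + x)/x (W(x) = 2*((-1 + x)/((2*x))) = 2*((-1 + x)*(1/(2*x))) = 2*((-1 + x)/(2*x)) = (-1 + x)/x)
O = 17/18 (O = (-1 + 18)/18 = (1/18)*17 = 17/18 ≈ 0.94444)
(c + O)**2 = (-2048 + 17/18)**2 = (-36847/18)**2 = 1357701409/324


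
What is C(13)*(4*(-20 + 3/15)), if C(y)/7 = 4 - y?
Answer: 24948/5 ≈ 4989.6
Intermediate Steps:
C(y) = 28 - 7*y (C(y) = 7*(4 - y) = 28 - 7*y)
C(13)*(4*(-20 + 3/15)) = (28 - 7*13)*(4*(-20 + 3/15)) = (28 - 91)*(4*(-20 + 3*(1/15))) = -252*(-20 + 1/5) = -252*(-99)/5 = -63*(-396/5) = 24948/5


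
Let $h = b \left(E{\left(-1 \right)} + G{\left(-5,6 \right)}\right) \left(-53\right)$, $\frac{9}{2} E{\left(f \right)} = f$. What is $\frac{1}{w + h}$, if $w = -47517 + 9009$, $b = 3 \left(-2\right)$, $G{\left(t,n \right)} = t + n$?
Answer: $- \frac{3}{114782} \approx -2.6136 \cdot 10^{-5}$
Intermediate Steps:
$E{\left(f \right)} = \frac{2 f}{9}$
$G{\left(t,n \right)} = n + t$
$b = -6$
$w = -38508$
$h = \frac{742}{3}$ ($h = - 6 \left(\frac{2}{9} \left(-1\right) + \left(6 - 5\right)\right) \left(-53\right) = - 6 \left(- \frac{2}{9} + 1\right) \left(-53\right) = \left(-6\right) \frac{7}{9} \left(-53\right) = \left(- \frac{14}{3}\right) \left(-53\right) = \frac{742}{3} \approx 247.33$)
$\frac{1}{w + h} = \frac{1}{-38508 + \frac{742}{3}} = \frac{1}{- \frac{114782}{3}} = - \frac{3}{114782}$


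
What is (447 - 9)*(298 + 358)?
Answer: 287328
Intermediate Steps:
(447 - 9)*(298 + 358) = 438*656 = 287328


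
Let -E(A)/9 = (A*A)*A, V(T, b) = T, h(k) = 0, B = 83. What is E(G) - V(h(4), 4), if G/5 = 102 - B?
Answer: -7716375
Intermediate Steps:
G = 95 (G = 5*(102 - 1*83) = 5*(102 - 83) = 5*19 = 95)
E(A) = -9*A**3 (E(A) = -9*A*A*A = -9*A**2*A = -9*A**3)
E(G) - V(h(4), 4) = -9*95**3 - 1*0 = -9*857375 + 0 = -7716375 + 0 = -7716375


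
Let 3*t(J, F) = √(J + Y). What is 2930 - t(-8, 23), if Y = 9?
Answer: 8789/3 ≈ 2929.7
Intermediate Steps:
t(J, F) = √(9 + J)/3 (t(J, F) = √(J + 9)/3 = √(9 + J)/3)
2930 - t(-8, 23) = 2930 - √(9 - 8)/3 = 2930 - √1/3 = 2930 - 1/3 = 2930 - 1*⅓ = 2930 - ⅓ = 8789/3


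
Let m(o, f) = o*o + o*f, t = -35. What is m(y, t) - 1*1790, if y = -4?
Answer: -1634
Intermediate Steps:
m(o, f) = o² + f*o
m(y, t) - 1*1790 = -4*(-35 - 4) - 1*1790 = -4*(-39) - 1790 = 156 - 1790 = -1634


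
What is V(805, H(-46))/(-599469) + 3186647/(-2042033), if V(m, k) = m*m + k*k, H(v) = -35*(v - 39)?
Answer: -21306852845893/1224135480477 ≈ -17.406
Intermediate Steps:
H(v) = 1365 - 35*v (H(v) = -35*(-39 + v) = 1365 - 35*v)
V(m, k) = k² + m² (V(m, k) = m² + k² = k² + m²)
V(805, H(-46))/(-599469) + 3186647/(-2042033) = ((1365 - 35*(-46))² + 805²)/(-599469) + 3186647/(-2042033) = ((1365 + 1610)² + 648025)*(-1/599469) + 3186647*(-1/2042033) = (2975² + 648025)*(-1/599469) - 3186647/2042033 = (8850625 + 648025)*(-1/599469) - 3186647/2042033 = 9498650*(-1/599469) - 3186647/2042033 = -9498650/599469 - 3186647/2042033 = -21306852845893/1224135480477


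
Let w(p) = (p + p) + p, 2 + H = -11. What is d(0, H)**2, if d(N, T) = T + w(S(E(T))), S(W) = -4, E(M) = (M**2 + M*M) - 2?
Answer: 625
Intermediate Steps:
H = -13 (H = -2 - 11 = -13)
E(M) = -2 + 2*M**2 (E(M) = (M**2 + M**2) - 2 = 2*M**2 - 2 = -2 + 2*M**2)
w(p) = 3*p (w(p) = 2*p + p = 3*p)
d(N, T) = -12 + T (d(N, T) = T + 3*(-4) = T - 12 = -12 + T)
d(0, H)**2 = (-12 - 13)**2 = (-25)**2 = 625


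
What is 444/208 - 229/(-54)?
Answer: 8951/1404 ≈ 6.3754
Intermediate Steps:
444/208 - 229/(-54) = 444*(1/208) - 229*(-1/54) = 111/52 + 229/54 = 8951/1404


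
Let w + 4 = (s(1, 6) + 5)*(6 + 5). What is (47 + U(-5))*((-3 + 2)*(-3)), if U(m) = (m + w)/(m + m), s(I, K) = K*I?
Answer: 537/5 ≈ 107.40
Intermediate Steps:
s(I, K) = I*K
w = 117 (w = -4 + (1*6 + 5)*(6 + 5) = -4 + (6 + 5)*11 = -4 + 11*11 = -4 + 121 = 117)
U(m) = (117 + m)/(2*m) (U(m) = (m + 117)/(m + m) = (117 + m)/((2*m)) = (117 + m)*(1/(2*m)) = (117 + m)/(2*m))
(47 + U(-5))*((-3 + 2)*(-3)) = (47 + (½)*(117 - 5)/(-5))*((-3 + 2)*(-3)) = (47 + (½)*(-⅕)*112)*(-1*(-3)) = (47 - 56/5)*3 = (179/5)*3 = 537/5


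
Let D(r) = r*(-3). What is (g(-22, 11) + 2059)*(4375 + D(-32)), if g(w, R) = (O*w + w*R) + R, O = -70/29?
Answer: 243901992/29 ≈ 8.4104e+6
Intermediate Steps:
D(r) = -3*r
O = -70/29 (O = -70*1/29 = -70/29 ≈ -2.4138)
g(w, R) = R - 70*w/29 + R*w (g(w, R) = (-70*w/29 + w*R) + R = (-70*w/29 + R*w) + R = R - 70*w/29 + R*w)
(g(-22, 11) + 2059)*(4375 + D(-32)) = ((11 - 70/29*(-22) + 11*(-22)) + 2059)*(4375 - 3*(-32)) = ((11 + 1540/29 - 242) + 2059)*(4375 + 96) = (-5159/29 + 2059)*4471 = (54552/29)*4471 = 243901992/29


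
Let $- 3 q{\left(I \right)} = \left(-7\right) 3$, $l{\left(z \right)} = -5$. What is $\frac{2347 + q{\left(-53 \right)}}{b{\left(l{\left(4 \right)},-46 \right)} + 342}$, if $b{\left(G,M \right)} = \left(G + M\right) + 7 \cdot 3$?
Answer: $\frac{1177}{156} \approx 7.5449$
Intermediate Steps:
$q{\left(I \right)} = 7$ ($q{\left(I \right)} = - \frac{\left(-7\right) 3}{3} = \left(- \frac{1}{3}\right) \left(-21\right) = 7$)
$b{\left(G,M \right)} = 21 + G + M$ ($b{\left(G,M \right)} = \left(G + M\right) + 21 = 21 + G + M$)
$\frac{2347 + q{\left(-53 \right)}}{b{\left(l{\left(4 \right)},-46 \right)} + 342} = \frac{2347 + 7}{\left(21 - 5 - 46\right) + 342} = \frac{2354}{-30 + 342} = \frac{2354}{312} = 2354 \cdot \frac{1}{312} = \frac{1177}{156}$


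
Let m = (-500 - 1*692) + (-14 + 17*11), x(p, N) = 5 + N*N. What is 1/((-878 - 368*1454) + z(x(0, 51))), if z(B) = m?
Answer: -1/536969 ≈ -1.8623e-6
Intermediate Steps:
x(p, N) = 5 + N**2
m = -1019 (m = (-500 - 692) + (-14 + 187) = -1192 + 173 = -1019)
z(B) = -1019
1/((-878 - 368*1454) + z(x(0, 51))) = 1/((-878 - 368*1454) - 1019) = 1/((-878 - 535072) - 1019) = 1/(-535950 - 1019) = 1/(-536969) = -1/536969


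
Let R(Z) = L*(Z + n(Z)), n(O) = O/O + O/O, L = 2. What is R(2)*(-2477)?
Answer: -19816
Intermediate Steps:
n(O) = 2 (n(O) = 1 + 1 = 2)
R(Z) = 4 + 2*Z (R(Z) = 2*(Z + 2) = 2*(2 + Z) = 4 + 2*Z)
R(2)*(-2477) = (4 + 2*2)*(-2477) = (4 + 4)*(-2477) = 8*(-2477) = -19816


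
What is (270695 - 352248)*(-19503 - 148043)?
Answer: 13663878938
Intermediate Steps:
(270695 - 352248)*(-19503 - 148043) = -81553*(-167546) = 13663878938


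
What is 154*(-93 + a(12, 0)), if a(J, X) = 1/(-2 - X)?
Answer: -14399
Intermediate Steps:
154*(-93 + a(12, 0)) = 154*(-93 - 1/(2 + 0)) = 154*(-93 - 1/2) = 154*(-187/2) = -14399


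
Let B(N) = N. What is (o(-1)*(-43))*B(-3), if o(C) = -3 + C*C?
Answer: -258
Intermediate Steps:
o(C) = -3 + C²
(o(-1)*(-43))*B(-3) = ((-3 + (-1)²)*(-43))*(-3) = ((-3 + 1)*(-43))*(-3) = -2*(-43)*(-3) = 86*(-3) = -258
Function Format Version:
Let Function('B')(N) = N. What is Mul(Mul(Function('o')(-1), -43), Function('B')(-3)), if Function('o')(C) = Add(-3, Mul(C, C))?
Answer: -258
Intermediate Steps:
Function('o')(C) = Add(-3, Pow(C, 2))
Mul(Mul(Function('o')(-1), -43), Function('B')(-3)) = Mul(Mul(Add(-3, Pow(-1, 2)), -43), -3) = Mul(Mul(Add(-3, 1), -43), -3) = Mul(Mul(-2, -43), -3) = Mul(86, -3) = -258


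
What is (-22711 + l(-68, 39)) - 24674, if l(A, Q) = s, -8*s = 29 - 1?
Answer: -94777/2 ≈ -47389.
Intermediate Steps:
s = -7/2 (s = -(29 - 1)/8 = -1/8*28 = -7/2 ≈ -3.5000)
l(A, Q) = -7/2
(-22711 + l(-68, 39)) - 24674 = (-22711 - 7/2) - 24674 = -45429/2 - 24674 = -94777/2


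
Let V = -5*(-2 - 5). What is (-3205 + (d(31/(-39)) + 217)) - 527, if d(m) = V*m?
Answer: -138170/39 ≈ -3542.8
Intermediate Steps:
V = 35 (V = -5*(-7) = 35)
d(m) = 35*m
(-3205 + (d(31/(-39)) + 217)) - 527 = (-3205 + (35*(31/(-39)) + 217)) - 527 = (-3205 + (35*(31*(-1/39)) + 217)) - 527 = (-3205 + (35*(-31/39) + 217)) - 527 = (-3205 + (-1085/39 + 217)) - 527 = (-3205 + 7378/39) - 527 = -117617/39 - 527 = -138170/39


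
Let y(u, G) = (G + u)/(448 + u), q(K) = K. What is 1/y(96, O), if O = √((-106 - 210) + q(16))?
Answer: 4352/793 - 1360*I*√3/2379 ≈ 5.488 - 0.99016*I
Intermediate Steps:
O = 10*I*√3 (O = √((-106 - 210) + 16) = √(-316 + 16) = √(-300) = 10*I*√3 ≈ 17.32*I)
y(u, G) = (G + u)/(448 + u)
1/y(96, O) = 1/((10*I*√3 + 96)/(448 + 96)) = 1/((96 + 10*I*√3)/544) = 1/(3/17 + 5*I*√3/272)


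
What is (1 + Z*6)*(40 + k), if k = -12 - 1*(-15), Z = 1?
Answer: 301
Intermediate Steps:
k = 3 (k = -12 + 15 = 3)
(1 + Z*6)*(40 + k) = (1 + 1*6)*(40 + 3) = (1 + 6)*43 = 7*43 = 301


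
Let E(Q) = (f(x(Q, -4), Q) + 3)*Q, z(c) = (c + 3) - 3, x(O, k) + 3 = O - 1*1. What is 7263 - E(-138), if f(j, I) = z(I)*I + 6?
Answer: 2636577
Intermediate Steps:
x(O, k) = -4 + O (x(O, k) = -3 + (O - 1*1) = -3 + (O - 1) = -3 + (-1 + O) = -4 + O)
z(c) = c (z(c) = (3 + c) - 3 = c)
f(j, I) = 6 + I² (f(j, I) = I*I + 6 = I² + 6 = 6 + I²)
E(Q) = Q*(9 + Q²) (E(Q) = ((6 + Q²) + 3)*Q = (9 + Q²)*Q = Q*(9 + Q²))
7263 - E(-138) = 7263 - (-138)*(9 + (-138)²) = 7263 - (-138)*(9 + 19044) = 7263 - (-138)*19053 = 7263 - 1*(-2629314) = 7263 + 2629314 = 2636577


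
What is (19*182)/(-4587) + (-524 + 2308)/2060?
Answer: 264932/2362305 ≈ 0.11215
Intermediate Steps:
(19*182)/(-4587) + (-524 + 2308)/2060 = 3458*(-1/4587) + 1784*(1/2060) = -3458/4587 + 446/515 = 264932/2362305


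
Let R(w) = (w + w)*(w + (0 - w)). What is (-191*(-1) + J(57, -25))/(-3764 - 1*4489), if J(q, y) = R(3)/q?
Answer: -191/8253 ≈ -0.023143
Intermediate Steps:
R(w) = 0 (R(w) = (2*w)*(w - w) = (2*w)*0 = 0)
J(q, y) = 0 (J(q, y) = 0/q = 0)
(-191*(-1) + J(57, -25))/(-3764 - 1*4489) = (-191*(-1) + 0)/(-3764 - 1*4489) = (191 + 0)/(-3764 - 4489) = 191/(-8253) = 191*(-1/8253) = -191/8253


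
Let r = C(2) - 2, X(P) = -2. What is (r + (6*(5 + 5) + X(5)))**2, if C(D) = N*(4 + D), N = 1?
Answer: 3844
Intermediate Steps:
C(D) = 4 + D (C(D) = 1*(4 + D) = 4 + D)
r = 4 (r = (4 + 2) - 2 = 6 - 2 = 4)
(r + (6*(5 + 5) + X(5)))**2 = (4 + (6*(5 + 5) - 2))**2 = (4 + (6*10 - 2))**2 = (4 + (60 - 2))**2 = (4 + 58)**2 = 62**2 = 3844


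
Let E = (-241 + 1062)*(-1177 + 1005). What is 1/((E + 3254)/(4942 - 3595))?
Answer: -449/45986 ≈ -0.0097638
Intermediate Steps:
E = -141212 (E = 821*(-172) = -141212)
1/((E + 3254)/(4942 - 3595)) = 1/((-141212 + 3254)/(4942 - 3595)) = 1/(-137958/1347) = 1/(-137958*1/1347) = 1/(-45986/449) = -449/45986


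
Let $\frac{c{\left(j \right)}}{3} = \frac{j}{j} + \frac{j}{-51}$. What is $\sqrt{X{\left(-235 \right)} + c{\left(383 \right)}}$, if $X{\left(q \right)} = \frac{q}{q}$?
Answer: $\frac{3 i \sqrt{595}}{17} \approx 4.3046 i$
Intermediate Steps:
$X{\left(q \right)} = 1$
$c{\left(j \right)} = 3 - \frac{j}{17}$ ($c{\left(j \right)} = 3 \left(\frac{j}{j} + \frac{j}{-51}\right) = 3 \left(1 + j \left(- \frac{1}{51}\right)\right) = 3 \left(1 - \frac{j}{51}\right) = 3 - \frac{j}{17}$)
$\sqrt{X{\left(-235 \right)} + c{\left(383 \right)}} = \sqrt{1 + \left(3 - \frac{383}{17}\right)} = \sqrt{1 - \frac{332}{17}} = \sqrt{- \frac{315}{17}} = \frac{3 i \sqrt{595}}{17}$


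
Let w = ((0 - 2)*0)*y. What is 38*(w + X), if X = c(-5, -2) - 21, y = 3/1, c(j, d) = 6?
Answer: -570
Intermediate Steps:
y = 3 (y = 3*1 = 3)
X = -15 (X = 6 - 21 = -15)
w = 0 (w = ((0 - 2)*0)*3 = -2*0*3 = 0*3 = 0)
38*(w + X) = 38*(0 - 15) = 38*(-15) = -570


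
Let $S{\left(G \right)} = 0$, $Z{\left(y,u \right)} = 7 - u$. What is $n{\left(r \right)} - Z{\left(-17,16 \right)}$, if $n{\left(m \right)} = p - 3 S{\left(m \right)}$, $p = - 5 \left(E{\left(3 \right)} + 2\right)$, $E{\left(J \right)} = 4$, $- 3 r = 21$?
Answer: $-21$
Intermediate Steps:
$r = -7$ ($r = \left(- \frac{1}{3}\right) 21 = -7$)
$p = -30$ ($p = - 5 \left(4 + 2\right) = \left(-5\right) 6 = -30$)
$n{\left(m \right)} = -30$ ($n{\left(m \right)} = -30 - 0 = -30 + 0 = -30$)
$n{\left(r \right)} - Z{\left(-17,16 \right)} = -30 - \left(7 - 16\right) = -30 - -9 = -30 + 9 = -21$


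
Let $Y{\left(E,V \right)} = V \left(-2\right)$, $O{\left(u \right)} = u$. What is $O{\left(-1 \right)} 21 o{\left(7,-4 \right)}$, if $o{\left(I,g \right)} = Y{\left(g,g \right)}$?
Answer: $-168$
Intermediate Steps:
$Y{\left(E,V \right)} = - 2 V$
$o{\left(I,g \right)} = - 2 g$
$O{\left(-1 \right)} 21 o{\left(7,-4 \right)} = \left(-1\right) 21 \left(\left(-2\right) \left(-4\right)\right) = \left(-21\right) 8 = -168$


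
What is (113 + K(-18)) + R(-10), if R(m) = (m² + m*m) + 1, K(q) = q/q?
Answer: 315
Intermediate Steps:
K(q) = 1
R(m) = 1 + 2*m² (R(m) = (m² + m²) + 1 = 2*m² + 1 = 1 + 2*m²)
(113 + K(-18)) + R(-10) = (113 + 1) + (1 + 2*(-10)²) = 114 + (1 + 2*100) = 114 + (1 + 200) = 114 + 201 = 315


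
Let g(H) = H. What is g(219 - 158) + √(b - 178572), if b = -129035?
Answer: 61 + I*√307607 ≈ 61.0 + 554.62*I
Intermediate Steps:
g(219 - 158) + √(b - 178572) = (219 - 158) + √(-129035 - 178572) = 61 + √(-307607) = 61 + I*√307607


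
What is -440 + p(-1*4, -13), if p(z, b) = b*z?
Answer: -388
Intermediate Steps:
-440 + p(-1*4, -13) = -440 - (-13)*4 = -440 - 13*(-4) = -440 + 52 = -388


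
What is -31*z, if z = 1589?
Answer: -49259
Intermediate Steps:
-31*z = -31*1589 = -49259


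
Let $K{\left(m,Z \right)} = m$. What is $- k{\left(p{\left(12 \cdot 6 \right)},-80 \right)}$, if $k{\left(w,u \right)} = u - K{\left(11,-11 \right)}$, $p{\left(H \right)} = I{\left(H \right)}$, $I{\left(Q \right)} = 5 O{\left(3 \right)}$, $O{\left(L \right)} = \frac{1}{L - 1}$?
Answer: $91$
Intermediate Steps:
$O{\left(L \right)} = \frac{1}{-1 + L}$
$I{\left(Q \right)} = \frac{5}{2}$ ($I{\left(Q \right)} = \frac{5}{-1 + 3} = \frac{5}{2}$)
$p{\left(H \right)} = \frac{5}{2}$
$k{\left(w,u \right)} = -11 + u$ ($k{\left(w,u \right)} = u - 11 = -11 + u$)
$- k{\left(p{\left(12 \cdot 6 \right)},-80 \right)} = - (-11 - 80) = \left(-1\right) \left(-91\right) = 91$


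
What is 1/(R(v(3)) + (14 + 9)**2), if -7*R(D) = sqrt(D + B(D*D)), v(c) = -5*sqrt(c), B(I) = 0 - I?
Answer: 1/(529 - I*sqrt(75 + 5*sqrt(3))/7) ≈ 0.0018903 + 4.669e-6*I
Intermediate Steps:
B(I) = -I
R(D) = -sqrt(D - D**2)/7 (R(D) = -sqrt(D - D*D)/7 = -sqrt(D - D**2)/7)
1/(R(v(3)) + (14 + 9)**2) = 1/(-sqrt(1 + 5*sqrt(3))*(I*3**(1/4)*sqrt(5))/7 + (14 + 9)**2) = 1/(-3**(1/4)*sqrt(5)*sqrt(-1 - 5*sqrt(3))/7 + 23**2) = 1/(-3**(1/4)*sqrt(5)*sqrt(-1 - 5*sqrt(3))/7 + 529) = 1/(529 - 3**(1/4)*sqrt(5)*sqrt(-1 - 5*sqrt(3))/7)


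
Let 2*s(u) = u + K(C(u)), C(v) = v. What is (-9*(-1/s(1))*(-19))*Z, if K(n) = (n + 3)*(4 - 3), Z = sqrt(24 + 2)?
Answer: -342*sqrt(26)/5 ≈ -348.77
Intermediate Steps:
Z = sqrt(26) ≈ 5.0990
K(n) = 3 + n (K(n) = (3 + n)*1 = 3 + n)
s(u) = 3/2 + u (s(u) = (u + (3 + u))/2 = (3 + 2*u)/2 = 3/2 + u)
(-9*(-1/s(1))*(-19))*Z = (-9*(-1/(3/2 + 1))*(-19))*sqrt(26) = (-9/((-1*5/2))*(-19))*sqrt(26) = (-9/(-5/2)*(-19))*sqrt(26) = (-9*(-2/5)*(-19))*sqrt(26) = ((18/5)*(-19))*sqrt(26) = -342*sqrt(26)/5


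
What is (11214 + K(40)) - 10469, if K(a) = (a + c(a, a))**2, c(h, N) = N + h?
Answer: 15145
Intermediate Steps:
K(a) = 9*a**2 (K(a) = (a + (a + a))**2 = (a + 2*a)**2 = (3*a)**2 = 9*a**2)
(11214 + K(40)) - 10469 = (11214 + 9*40**2) - 10469 = (11214 + 9*1600) - 10469 = (11214 + 14400) - 10469 = 25614 - 10469 = 15145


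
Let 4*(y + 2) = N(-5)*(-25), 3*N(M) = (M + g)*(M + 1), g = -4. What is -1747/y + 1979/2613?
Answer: 4717294/201201 ≈ 23.446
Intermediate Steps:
N(M) = (1 + M)*(-4 + M)/3 (N(M) = ((M - 4)*(M + 1))/3 = ((-4 + M)*(1 + M))/3 = ((1 + M)*(-4 + M))/3 = (1 + M)*(-4 + M)/3)
y = -77 (y = -2 + ((-4/3 - 1*(-5) + (1/3)*(-5)**2)*(-25))/4 = -2 + ((-4/3 + 5 + (1/3)*25)*(-25))/4 = -2 + ((-4/3 + 5 + 25/3)*(-25))/4 = -2 + (12*(-25))/4 = -2 + (1/4)*(-300) = -2 - 75 = -77)
-1747/y + 1979/2613 = -1747/(-77) + 1979/2613 = -1747*(-1/77) + 1979*(1/2613) = 1747/77 + 1979/2613 = 4717294/201201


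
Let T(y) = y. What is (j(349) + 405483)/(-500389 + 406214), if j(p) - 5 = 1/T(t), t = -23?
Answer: -9326223/2166025 ≈ -4.3057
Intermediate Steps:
j(p) = 114/23 (j(p) = 5 + 1/(-23) = 5 - 1/23 = 114/23)
(j(349) + 405483)/(-500389 + 406214) = (114/23 + 405483)/(-500389 + 406214) = (9326223/23)/(-94175) = (9326223/23)*(-1/94175) = -9326223/2166025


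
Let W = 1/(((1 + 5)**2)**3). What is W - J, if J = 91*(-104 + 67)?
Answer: 157090753/46656 ≈ 3367.0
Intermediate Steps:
W = 1/46656 (W = 1/((6**2)**3) = 1/(36**3) = 1/46656 ≈ 2.1433e-5)
J = -3367 (J = 91*(-37) = -3367)
W - J = 1/46656 - 1*(-3367) = 1/46656 + 3367 = 157090753/46656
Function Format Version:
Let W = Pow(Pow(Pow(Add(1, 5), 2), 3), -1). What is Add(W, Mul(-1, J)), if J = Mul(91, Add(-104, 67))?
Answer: Rational(157090753, 46656) ≈ 3367.0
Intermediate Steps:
W = Rational(1, 46656) (W = Pow(Pow(Pow(6, 2), 3), -1) = Pow(Pow(36, 3), -1) = Pow(46656, -1) = Rational(1, 46656) ≈ 2.1433e-5)
J = -3367 (J = Mul(91, -37) = -3367)
Add(W, Mul(-1, J)) = Add(Rational(1, 46656), Mul(-1, -3367)) = Add(Rational(1, 46656), 3367) = Rational(157090753, 46656)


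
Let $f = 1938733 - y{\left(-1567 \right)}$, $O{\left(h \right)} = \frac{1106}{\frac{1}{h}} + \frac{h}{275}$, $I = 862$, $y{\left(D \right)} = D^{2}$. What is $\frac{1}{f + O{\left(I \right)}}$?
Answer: $\frac{275}{120070262} \approx 2.2903 \cdot 10^{-6}$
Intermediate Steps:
$O{\left(h \right)} = \frac{304151 h}{275}$ ($O{\left(h \right)} = 1106 h + h \frac{1}{275} = 1106 h + \frac{h}{275} = \frac{304151 h}{275}$)
$f = -516756$ ($f = 1938733 - \left(-1567\right)^{2} = 1938733 - 2455489 = -516756$)
$\frac{1}{f + O{\left(I \right)}} = \frac{1}{-516756 + \frac{304151}{275} \cdot 862} = \frac{1}{-516756 + \frac{262178162}{275}} = \frac{1}{\frac{120070262}{275}} = \frac{275}{120070262}$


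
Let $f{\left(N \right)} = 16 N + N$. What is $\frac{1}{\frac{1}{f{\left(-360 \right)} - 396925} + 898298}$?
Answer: $\frac{403045}{362054517409} \approx 1.1132 \cdot 10^{-6}$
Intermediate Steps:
$f{\left(N \right)} = 17 N$
$\frac{1}{\frac{1}{f{\left(-360 \right)} - 396925} + 898298} = \frac{1}{\frac{1}{17 \left(-360\right) - 396925} + 898298} = \frac{1}{\frac{1}{-6120 - 396925} + 898298} = \frac{1}{\frac{1}{-403045} + 898298} = \frac{1}{- \frac{1}{403045} + 898298} = \frac{1}{\frac{362054517409}{403045}} = \frac{403045}{362054517409}$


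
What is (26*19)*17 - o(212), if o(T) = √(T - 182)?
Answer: 8398 - √30 ≈ 8392.5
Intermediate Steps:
o(T) = √(-182 + T)
(26*19)*17 - o(212) = (26*19)*17 - √(-182 + 212) = 494*17 - √30 = 8398 - √30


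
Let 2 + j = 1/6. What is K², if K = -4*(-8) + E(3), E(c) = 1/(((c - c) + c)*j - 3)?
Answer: 293764/289 ≈ 1016.5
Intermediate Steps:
j = -11/6 (j = -2 + 1/6 = -2 + ⅙ = -11/6 ≈ -1.8333)
E(c) = 1/(-3 - 11*c/6) (E(c) = 1/(((c - c) + c)*(-11/6) - 3) = 1/((0 + c)*(-11/6) - 3) = 1/(c*(-11/6) - 3) = 1/(-11*c/6 - 3) = 1/(-3 - 11*c/6))
K = 542/17 (K = -4*(-8) + 6/(-18 - 11*3) = 32 + 6/(-18 - 33) = 32 + 6/(-51) = 32 + 6*(-1/51) = 32 - 2/17 = 542/17 ≈ 31.882)
K² = (542/17)² = 293764/289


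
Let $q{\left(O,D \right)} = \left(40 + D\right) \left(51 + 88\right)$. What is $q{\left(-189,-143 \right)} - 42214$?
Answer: $-56531$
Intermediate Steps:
$q{\left(O,D \right)} = 5560 + 139 D$ ($q{\left(O,D \right)} = \left(40 + D\right) 139 = 5560 + 139 D$)
$q{\left(-189,-143 \right)} - 42214 = \left(5560 + 139 \left(-143\right)\right) - 42214 = \left(5560 - 19877\right) - 42214 = -14317 - 42214 = -56531$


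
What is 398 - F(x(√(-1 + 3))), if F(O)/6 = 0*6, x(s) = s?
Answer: 398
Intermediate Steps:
F(O) = 0 (F(O) = 6*(0*6) = 6*0 = 0)
398 - F(x(√(-1 + 3))) = 398 - 1*0 = 398 + 0 = 398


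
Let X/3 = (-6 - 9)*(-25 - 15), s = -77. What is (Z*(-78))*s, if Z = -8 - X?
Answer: -10858848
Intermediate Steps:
X = 1800 (X = 3*((-6 - 9)*(-25 - 15)) = 3*(-15*(-40)) = 3*600 = 1800)
Z = -1808 (Z = -8 - 1*1800 = -8 - 1800 = -1808)
(Z*(-78))*s = -1808*(-78)*(-77) = 141024*(-77) = -10858848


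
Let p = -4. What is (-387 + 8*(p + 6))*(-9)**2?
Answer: -30051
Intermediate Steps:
(-387 + 8*(p + 6))*(-9)**2 = (-387 + 8*(-4 + 6))*(-9)**2 = (-387 + 8*2)*81 = (-387 + 16)*81 = -371*81 = -30051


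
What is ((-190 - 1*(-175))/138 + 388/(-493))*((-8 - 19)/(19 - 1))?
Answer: 60939/45356 ≈ 1.3436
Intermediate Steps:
((-190 - 1*(-175))/138 + 388/(-493))*((-8 - 19)/(19 - 1)) = ((-190 + 175)*(1/138) + 388*(-1/493))*(-27/18) = (-15*1/138 - 388/493)*(-27*1/18) = (-5/46 - 388/493)*(-3/2) = -20313/22678*(-3/2) = 60939/45356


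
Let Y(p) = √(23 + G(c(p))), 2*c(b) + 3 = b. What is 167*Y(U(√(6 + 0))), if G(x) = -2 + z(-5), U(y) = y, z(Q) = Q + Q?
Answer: 167*√11 ≈ 553.88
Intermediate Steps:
z(Q) = 2*Q
c(b) = -3/2 + b/2
G(x) = -12 (G(x) = -2 + 2*(-5) = -2 - 10 = -12)
Y(p) = √11 (Y(p) = √(23 - 12) = √11)
167*Y(U(√(6 + 0))) = 167*√11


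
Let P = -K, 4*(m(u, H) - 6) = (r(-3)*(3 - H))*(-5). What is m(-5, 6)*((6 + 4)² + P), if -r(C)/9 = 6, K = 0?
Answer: -19650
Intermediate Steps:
r(C) = -54 (r(C) = -9*6 = -54)
m(u, H) = 417/2 - 135*H/2 (m(u, H) = 6 + (-54*(3 - H)*(-5))/4 = 6 + ((-162 + 54*H)*(-5))/4 = 6 + (810 - 270*H)/4 = 6 + (405/2 - 135*H/2) = 417/2 - 135*H/2)
P = 0 (P = -1*0 = 0)
m(-5, 6)*((6 + 4)² + P) = (417/2 - 135/2*6)*((6 + 4)² + 0) = (417/2 - 405)*(10² + 0) = -393*(100 + 0)/2 = -393/2*100 = -19650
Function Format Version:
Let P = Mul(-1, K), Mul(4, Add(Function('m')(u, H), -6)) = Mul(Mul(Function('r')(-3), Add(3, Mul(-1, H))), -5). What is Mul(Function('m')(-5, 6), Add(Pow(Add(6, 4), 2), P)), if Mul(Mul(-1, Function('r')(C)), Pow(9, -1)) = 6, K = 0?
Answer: -19650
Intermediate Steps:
Function('r')(C) = -54 (Function('r')(C) = Mul(-9, 6) = -54)
Function('m')(u, H) = Add(Rational(417, 2), Mul(Rational(-135, 2), H)) (Function('m')(u, H) = Add(6, Mul(Rational(1, 4), Mul(Mul(-54, Add(3, Mul(-1, H))), -5))) = Add(6, Mul(Rational(1, 4), Mul(Add(-162, Mul(54, H)), -5))) = Add(6, Mul(Rational(1, 4), Add(810, Mul(-270, H)))) = Add(6, Add(Rational(405, 2), Mul(Rational(-135, 2), H))) = Add(Rational(417, 2), Mul(Rational(-135, 2), H)))
P = 0 (P = Mul(-1, 0) = 0)
Mul(Function('m')(-5, 6), Add(Pow(Add(6, 4), 2), P)) = Mul(Add(Rational(417, 2), Mul(Rational(-135, 2), 6)), Add(Pow(Add(6, 4), 2), 0)) = Mul(Add(Rational(417, 2), -405), Add(Pow(10, 2), 0)) = Mul(Rational(-393, 2), Add(100, 0)) = Mul(Rational(-393, 2), 100) = -19650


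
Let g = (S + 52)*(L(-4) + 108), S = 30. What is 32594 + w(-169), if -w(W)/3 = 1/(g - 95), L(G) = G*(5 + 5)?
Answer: 59549237/1827 ≈ 32594.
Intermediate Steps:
L(G) = 10*G (L(G) = G*10 = 10*G)
g = 5576 (g = (30 + 52)*(10*(-4) + 108) = 82*(-40 + 108) = 82*68 = 5576)
w(W) = -1/1827 (w(W) = -3/(5576 - 95) = -3/5481 = -3*1/5481 = -1/1827)
32594 + w(-169) = 32594 - 1/1827 = 59549237/1827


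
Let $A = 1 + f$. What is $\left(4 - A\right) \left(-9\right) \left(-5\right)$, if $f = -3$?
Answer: $270$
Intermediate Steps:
$A = -2$ ($A = 1 - 3 = -2$)
$\left(4 - A\right) \left(-9\right) \left(-5\right) = \left(4 - -2\right) \left(-9\right) \left(-5\right) = \left(4 + 2\right) \left(-9\right) \left(-5\right) = 6 \left(-9\right) \left(-5\right) = \left(-54\right) \left(-5\right) = 270$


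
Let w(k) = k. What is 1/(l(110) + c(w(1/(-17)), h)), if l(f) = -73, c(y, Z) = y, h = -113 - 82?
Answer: -17/1242 ≈ -0.013688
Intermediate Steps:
h = -195
1/(l(110) + c(w(1/(-17)), h)) = 1/(-73 + 1/(-17)) = 1/(-73 - 1/17) = 1/(-1242/17) = -17/1242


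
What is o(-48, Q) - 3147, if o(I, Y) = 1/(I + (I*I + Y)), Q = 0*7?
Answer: -7099631/2256 ≈ -3147.0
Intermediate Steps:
Q = 0
o(I, Y) = 1/(I + Y + I²) (o(I, Y) = 1/(I + (I² + Y)) = 1/(I + (Y + I²)) = 1/(I + Y + I²))
o(-48, Q) - 3147 = 1/(-48 + 0 + (-48)²) - 3147 = 1/(-48 + 0 + 2304) - 3147 = 1/2256 - 3147 = -7099631/2256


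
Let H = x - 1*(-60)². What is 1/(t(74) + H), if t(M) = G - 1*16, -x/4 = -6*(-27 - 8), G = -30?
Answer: -1/4486 ≈ -0.00022292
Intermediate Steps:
x = -840 (x = -(-24)*(-27 - 8) = -(-24)*(-35) = -4*210 = -840)
t(M) = -46 (t(M) = -30 - 1*16 = -30 - 16 = -46)
H = -4440 (H = -840 - 1*(-60)² = -840 - 1*3600 = -840 - 3600 = -4440)
1/(t(74) + H) = 1/(-46 - 4440) = 1/(-4486) = -1/4486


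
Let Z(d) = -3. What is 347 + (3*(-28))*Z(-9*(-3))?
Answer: 599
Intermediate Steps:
347 + (3*(-28))*Z(-9*(-3)) = 347 + (3*(-28))*(-3) = 347 - 84*(-3) = 347 + 252 = 599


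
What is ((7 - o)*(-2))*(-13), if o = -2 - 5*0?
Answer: 234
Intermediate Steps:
o = -2 (o = -2 + 0 = -2)
((7 - o)*(-2))*(-13) = ((7 - 1*(-2))*(-2))*(-13) = ((7 + 2)*(-2))*(-13) = (9*(-2))*(-13) = -18*(-13) = 234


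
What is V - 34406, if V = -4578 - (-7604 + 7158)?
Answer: -38538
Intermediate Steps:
V = -4132 (V = -4578 - 1*(-446) = -4578 + 446 = -4132)
V - 34406 = -4132 - 34406 = -38538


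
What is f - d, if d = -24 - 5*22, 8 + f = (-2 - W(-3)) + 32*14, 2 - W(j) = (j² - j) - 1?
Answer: 581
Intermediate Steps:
W(j) = 3 + j - j² (W(j) = 2 - ((j² - j) - 1) = 2 - (-1 + j² - j) = 2 + (1 + j - j²) = 3 + j - j²)
f = 447 (f = -8 + ((-2 - (3 - 3 - 1*(-3)²)) + 32*14) = -8 + ((-2 - (3 - 3 - 1*9)) + 448) = -8 + ((-2 - (3 - 3 - 9)) + 448) = -8 + ((-2 - 1*(-9)) + 448) = -8 + ((-2 + 9) + 448) = -8 + (7 + 448) = -8 + 455 = 447)
d = -134 (d = -24 - 110 = -134)
f - d = 447 - 1*(-134) = 447 + 134 = 581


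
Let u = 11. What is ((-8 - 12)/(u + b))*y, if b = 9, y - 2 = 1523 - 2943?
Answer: 1418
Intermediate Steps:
y = -1418 (y = 2 + (1523 - 2943) = 2 - 1420 = -1418)
((-8 - 12)/(u + b))*y = ((-8 - 12)/(11 + 9))*(-1418) = -20/20*(-1418) = -20*1/20*(-1418) = -1*(-1418) = 1418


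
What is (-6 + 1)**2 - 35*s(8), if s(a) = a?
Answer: -255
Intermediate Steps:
(-6 + 1)**2 - 35*s(8) = (-6 + 1)**2 - 35*8 = (-5)**2 - 280 = 25 - 280 = -255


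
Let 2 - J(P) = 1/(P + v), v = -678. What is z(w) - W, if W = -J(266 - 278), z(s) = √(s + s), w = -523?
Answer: 1381/690 + I*√1046 ≈ 2.0014 + 32.342*I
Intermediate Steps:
z(s) = √2*√s (z(s) = √(2*s) = √2*√s)
J(P) = 2 - 1/(-678 + P) (J(P) = 2 - 1/(P - 678) = 2 - 1/(-678 + P))
W = -1381/690 (W = -(-1357 + 2*(266 - 278))/(-678 + (266 - 278)) = -(-1357 + 2*(-12))/(-678 - 12) = -(-1357 - 24)/(-690) = -(-1)*(-1381)/690 = -1*1381/690 = -1381/690 ≈ -2.0014)
z(w) - W = √2*√(-523) - 1*(-1381/690) = √2*(I*√523) + 1381/690 = I*√1046 + 1381/690 = 1381/690 + I*√1046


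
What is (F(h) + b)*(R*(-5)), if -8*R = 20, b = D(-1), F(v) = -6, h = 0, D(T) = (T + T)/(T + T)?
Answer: -125/2 ≈ -62.500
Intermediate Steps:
D(T) = 1 (D(T) = (2*T)/((2*T)) = (2*T)*(1/(2*T)) = 1)
b = 1
R = -5/2 (R = -⅛*20 = -5/2 ≈ -2.5000)
(F(h) + b)*(R*(-5)) = (-6 + 1)*(-5/2*(-5)) = -5*25/2 = -125/2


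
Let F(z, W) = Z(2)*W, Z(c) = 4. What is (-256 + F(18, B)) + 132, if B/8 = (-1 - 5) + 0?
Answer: -316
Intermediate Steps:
B = -48 (B = 8*((-1 - 5) + 0) = 8*(-6 + 0) = 8*(-6) = -48)
F(z, W) = 4*W
(-256 + F(18, B)) + 132 = (-256 + 4*(-48)) + 132 = (-256 - 192) + 132 = -448 + 132 = -316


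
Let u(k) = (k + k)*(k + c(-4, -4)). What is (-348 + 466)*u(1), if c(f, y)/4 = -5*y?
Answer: 19116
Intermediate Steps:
c(f, y) = -20*y (c(f, y) = 4*(-5*y) = -20*y)
u(k) = 2*k*(80 + k) (u(k) = (k + k)*(k - 20*(-4)) = (2*k)*(k + 80) = (2*k)*(80 + k) = 2*k*(80 + k))
(-348 + 466)*u(1) = (-348 + 466)*(2*1*(80 + 1)) = 118*(2*1*81) = 118*162 = 19116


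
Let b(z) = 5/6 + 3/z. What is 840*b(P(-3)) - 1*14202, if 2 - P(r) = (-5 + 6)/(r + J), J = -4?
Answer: -12326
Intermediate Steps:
P(r) = 2 - 1/(-4 + r) (P(r) = 2 - (-5 + 6)/(r - 4) = 2 - 1/(-4 + r))
b(z) = 5/6 + 3/z (b(z) = 5*(1/6) + 3/z = 5/6 + 3/z)
840*b(P(-3)) - 1*14202 = 840*(5/6 + 3/(((-9 + 2*(-3))/(-4 - 3)))) - 1*14202 = 840*(5/6 + 3/(((-9 - 6)/(-7)))) - 14202 = 840*(5/6 + 3/((-1/7*(-15)))) - 14202 = 840*(5/6 + 3/(15/7)) - 14202 = 840*(5/6 + 3*(7/15)) - 14202 = 840*(5/6 + 7/5) - 14202 = 840*(67/30) - 14202 = 1876 - 14202 = -12326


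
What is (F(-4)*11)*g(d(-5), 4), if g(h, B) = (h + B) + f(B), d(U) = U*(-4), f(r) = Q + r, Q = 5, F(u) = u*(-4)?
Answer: 5808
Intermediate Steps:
F(u) = -4*u
f(r) = 5 + r
d(U) = -4*U
g(h, B) = 5 + h + 2*B (g(h, B) = (h + B) + (5 + B) = (B + h) + (5 + B) = 5 + h + 2*B)
(F(-4)*11)*g(d(-5), 4) = (-4*(-4)*11)*(5 - 4*(-5) + 2*4) = (16*11)*(5 + 20 + 8) = 176*33 = 5808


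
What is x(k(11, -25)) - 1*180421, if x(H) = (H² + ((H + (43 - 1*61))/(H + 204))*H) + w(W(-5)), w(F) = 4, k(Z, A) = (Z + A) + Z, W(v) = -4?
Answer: -12087315/67 ≈ -1.8041e+5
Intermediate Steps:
k(Z, A) = A + 2*Z (k(Z, A) = (A + Z) + Z = A + 2*Z)
x(H) = 4 + H² + H*(-18 + H)/(204 + H) (x(H) = (H² + ((H + (43 - 1*61))/(H + 204))*H) + 4 = (H² + ((H + (43 - 61))/(204 + H))*H) + 4 = (H² + ((H - 18)/(204 + H))*H) + 4 = (H² + ((-18 + H)/(204 + H))*H) + 4 = (H² + H*(-18 + H)/(204 + H)) + 4 = 4 + H² + H*(-18 + H)/(204 + H))
x(k(11, -25)) - 1*180421 = (816 + (-25 + 2*11)³ - 14*(-25 + 2*11) + 205*(-25 + 2*11)²)/(204 + (-25 + 2*11)) - 1*180421 = (816 + (-25 + 22)³ - 14*(-25 + 22) + 205*(-25 + 22)²)/(204 + (-25 + 22)) - 180421 = (816 + (-3)³ - 14*(-3) + 205*(-3)²)/(204 - 3) - 180421 = (816 - 27 + 42 + 205*9)/201 - 180421 = (816 - 27 + 42 + 1845)/201 - 180421 = (1/201)*2676 - 180421 = 892/67 - 180421 = -12087315/67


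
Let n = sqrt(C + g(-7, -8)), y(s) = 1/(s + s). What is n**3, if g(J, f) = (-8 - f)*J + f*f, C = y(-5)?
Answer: 1917*sqrt(710)/100 ≈ 510.80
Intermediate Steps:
y(s) = 1/(2*s)
C = -1/10 (C = (1/2)/(-5) = (1/2)*(-1/5) = -1/10 ≈ -0.10000)
g(J, f) = f**2 + J*(-8 - f) (g(J, f) = J*(-8 - f) + f**2 = f**2 + J*(-8 - f))
n = 3*sqrt(710)/10 (n = sqrt(-1/10 + ((-8)**2 - 8*(-7) - 1*(-7)*(-8))) = sqrt(-1/10 + (64 + 56 - 56)) = sqrt(-1/10 + 64) = sqrt(639/10) = 3*sqrt(710)/10 ≈ 7.9937)
n**3 = (3*sqrt(710)/10)**3 = 1917*sqrt(710)/100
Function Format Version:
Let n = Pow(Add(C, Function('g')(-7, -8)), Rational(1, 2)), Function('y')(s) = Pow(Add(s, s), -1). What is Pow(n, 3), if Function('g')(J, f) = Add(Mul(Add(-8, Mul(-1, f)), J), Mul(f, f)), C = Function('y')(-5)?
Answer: Mul(Rational(1917, 100), Pow(710, Rational(1, 2))) ≈ 510.80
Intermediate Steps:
Function('y')(s) = Mul(Rational(1, 2), Pow(s, -1)) (Function('y')(s) = Pow(Mul(2, s), -1) = Mul(Rational(1, 2), Pow(s, -1)))
C = Rational(-1, 10) (C = Mul(Rational(1, 2), Pow(-5, -1)) = Mul(Rational(1, 2), Rational(-1, 5)) = Rational(-1, 10) ≈ -0.10000)
Function('g')(J, f) = Add(Pow(f, 2), Mul(J, Add(-8, Mul(-1, f)))) (Function('g')(J, f) = Add(Mul(J, Add(-8, Mul(-1, f))), Pow(f, 2)) = Add(Pow(f, 2), Mul(J, Add(-8, Mul(-1, f)))))
n = Mul(Rational(3, 10), Pow(710, Rational(1, 2))) (n = Pow(Add(Rational(-1, 10), Add(Pow(-8, 2), Mul(-8, -7), Mul(-1, -7, -8))), Rational(1, 2)) = Pow(Add(Rational(-1, 10), Add(64, 56, -56)), Rational(1, 2)) = Pow(Add(Rational(-1, 10), 64), Rational(1, 2)) = Pow(Rational(639, 10), Rational(1, 2)) = Mul(Rational(3, 10), Pow(710, Rational(1, 2))) ≈ 7.9937)
Pow(n, 3) = Pow(Mul(Rational(3, 10), Pow(710, Rational(1, 2))), 3) = Mul(Rational(1917, 100), Pow(710, Rational(1, 2)))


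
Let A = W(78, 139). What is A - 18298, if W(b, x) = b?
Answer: -18220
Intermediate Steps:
A = 78
A - 18298 = 78 - 18298 = -18220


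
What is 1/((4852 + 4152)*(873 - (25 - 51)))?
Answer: 1/8094596 ≈ 1.2354e-7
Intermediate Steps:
1/((4852 + 4152)*(873 - (25 - 51))) = 1/(9004*(873 - 1*(-26))) = 1/(9004*(873 + 26)) = 1/(9004*899) = 1/8094596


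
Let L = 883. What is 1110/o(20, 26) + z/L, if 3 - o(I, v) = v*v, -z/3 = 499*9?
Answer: -10047459/594259 ≈ -16.908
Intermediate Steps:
z = -13473 (z = -1497*9 = -3*4491 = -13473)
o(I, v) = 3 - v² (o(I, v) = 3 - v*v = 3 - v²)
1110/o(20, 26) + z/L = 1110/(3 - 1*26²) - 13473/883 = 1110/(3 - 1*676) - 13473*1/883 = 1110/(3 - 676) - 13473/883 = 1110/(-673) - 13473/883 = 1110*(-1/673) - 13473/883 = -1110/673 - 13473/883 = -10047459/594259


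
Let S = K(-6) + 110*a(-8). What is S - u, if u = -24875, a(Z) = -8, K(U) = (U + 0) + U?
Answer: 23983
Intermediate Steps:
K(U) = 2*U (K(U) = U + U = 2*U)
S = -892 (S = 2*(-6) + 110*(-8) = -12 - 880 = -892)
S - u = -892 - 1*(-24875) = -892 + 24875 = 23983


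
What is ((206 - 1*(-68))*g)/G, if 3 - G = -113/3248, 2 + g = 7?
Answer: 4449760/9857 ≈ 451.43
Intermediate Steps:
g = 5 (g = -2 + 7 = 5)
G = 9857/3248 (G = 3 - (-113)/3248 = 3 - 1*(-113/3248) = 3 + 113/3248 = 9857/3248 ≈ 3.0348)
((206 - 1*(-68))*g)/G = ((206 - 1*(-68))*5)/(9857/3248) = ((206 + 68)*5)*(3248/9857) = (274*5)*(3248/9857) = 1370*(3248/9857) = 4449760/9857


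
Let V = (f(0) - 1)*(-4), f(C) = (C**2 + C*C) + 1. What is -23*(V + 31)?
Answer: -713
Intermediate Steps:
f(C) = 1 + 2*C**2 (f(C) = (C**2 + C**2) + 1 = 2*C**2 + 1 = 1 + 2*C**2)
V = 0 (V = ((1 + 2*0**2) - 1)*(-4) = ((1 + 2*0) - 1)*(-4) = ((1 + 0) - 1)*(-4) = (1 - 1)*(-4) = 0*(-4) = 0)
-23*(V + 31) = -23*(0 + 31) = -23*31 = -713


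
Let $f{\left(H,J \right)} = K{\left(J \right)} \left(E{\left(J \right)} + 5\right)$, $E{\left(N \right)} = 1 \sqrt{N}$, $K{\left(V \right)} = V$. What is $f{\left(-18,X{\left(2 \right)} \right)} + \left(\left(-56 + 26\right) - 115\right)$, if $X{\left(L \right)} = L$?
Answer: $-135 + 2 \sqrt{2} \approx -132.17$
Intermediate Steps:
$E{\left(N \right)} = \sqrt{N}$
$f{\left(H,J \right)} = J \left(5 + \sqrt{J}\right)$ ($f{\left(H,J \right)} = J \left(\sqrt{J} + 5\right) = J \left(5 + \sqrt{J}\right)$)
$f{\left(-18,X{\left(2 \right)} \right)} + \left(\left(-56 + 26\right) - 115\right) = 2 \left(5 + \sqrt{2}\right) + \left(\left(-56 + 26\right) - 115\right) = \left(10 + 2 \sqrt{2}\right) - 145 = -135 + 2 \sqrt{2}$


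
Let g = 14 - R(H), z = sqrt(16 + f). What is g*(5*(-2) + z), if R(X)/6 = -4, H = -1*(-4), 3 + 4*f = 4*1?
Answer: -380 + 19*sqrt(65) ≈ -226.82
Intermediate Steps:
f = 1/4 (f = -3/4 + (4*1)/4 = -3/4 + (1/4)*4 = -3/4 + 1 = 1/4 ≈ 0.25000)
H = 4
R(X) = -24 (R(X) = 6*(-4) = -24)
z = sqrt(65)/2 (z = sqrt(16 + 1/4) = sqrt(65/4) = sqrt(65)/2 ≈ 4.0311)
g = 38 (g = 14 - 1*(-24) = 14 + 24 = 38)
g*(5*(-2) + z) = 38*(5*(-2) + sqrt(65)/2) = 38*(-10 + sqrt(65)/2) = -380 + 19*sqrt(65)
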